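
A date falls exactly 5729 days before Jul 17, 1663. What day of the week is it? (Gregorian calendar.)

First find the weekday of Jul 17, 1663. Doomsday rule: the anchor day for the 1600s is Tuesday. For year 63: 63÷12 = 5 r 3, and 3÷4 = 0, so 5+3+0 = 8.
Tuesday + 8 ≡ Wednesday — that's 1663's doomsday.
In July the doomsday date is Jul 11.
Jul 17 is 6 days after Jul 11; 6 mod 7 = 6, so Wednesday + 6 = Tuesday.
5729 mod 7 = 3, so 5729 days before a Tuesday is Tuesday − 3 = Saturday.

Saturday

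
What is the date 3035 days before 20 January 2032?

September 29, 2023

−365 (one year) → Jan 20, 2031 (2670 left).
−365 (one year) → Jan 20, 2030 (2305 left).
−365 (one year) → Jan 20, 2029 (1940 left).
−366 (one year; includes Feb 29, 2028) → Jan 20, 2028 (1574 left).
−365 (one year) → Jan 20, 2027 (1209 left).
−365 (one year) → Jan 20, 2026 (844 left).
−365 (one year) → Jan 20, 2025 (479 left).
−366 (one year; includes Feb 29, 2024) → Jan 20, 2024 (113 left).
−20 → Dec 31, 2023 (end of Dec, 31 days; 93 left).
−31 → Nov 30, 2023 (end of Nov, 30 days; 62 left).
−30 → Oct 31, 2023 (end of Oct, 31 days; 32 left).
−31 → Sep 30, 2023 (end of Sep, 30 days; 1 left).
−1 → Sep 29, 2023.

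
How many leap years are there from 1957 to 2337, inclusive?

92

Multiples of 4 in [1957,2337]: 95.
Of those, multiples of 100: 4 (not leap unless ÷400).
Multiples of 400: 1.
Leap years = 95 − 4 + 1 = 92.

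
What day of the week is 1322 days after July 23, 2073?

Saturday

Jul 23, 2073 is a Sunday.
1322 mod 7 = 6, so 1322 days after a Sunday is Sunday + 6 = Saturday.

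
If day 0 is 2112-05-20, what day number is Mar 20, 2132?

7244

May 20, 2112 → May 20, 2113: 365 days.
May 20, 2113 → May 20, 2114: 365 days.
May 20, 2114 → May 20, 2115: 365 days.
May 20, 2115 → May 20, 2116: 366 days (Feb 29, 2116 is in that span).
May 20, 2116 → May 20, 2117: 365 days.
May 20, 2117 → May 20, 2118: 365 days.
May 20, 2118 → May 20, 2119: 365 days.
May 20, 2119 → May 20, 2120: 366 days (Feb 29, 2120 is in that span).
May 20, 2120 → May 20, 2121: 365 days.
May 20, 2121 → May 20, 2122: 365 days.
May 20, 2122 → May 20, 2123: 365 days.
May 20, 2123 → May 20, 2124: 366 days (Feb 29, 2124 is in that span).
May 20, 2124 → May 20, 2125: 365 days.
May 20, 2125 → May 20, 2126: 365 days.
May 20, 2126 → May 20, 2127: 365 days.
May 20, 2127 → May 20, 2128: 366 days (Feb 29, 2128 is in that span).
May 20, 2128 → May 20, 2129: 365 days.
May 20, 2129 → May 20, 2130: 365 days.
May 20, 2130 → May 20, 2131: 365 days.
May 20, 2131 → Jun 20, 2131: 31 days (May has 31).
Jun 20, 2131 → Jul 20, 2131: 30 days (June has 30).
Jul 20, 2131 → Aug 20, 2131: 31 days (July has 31).
Aug 20, 2131 → Sep 20, 2131: 31 days (August has 31).
Sep 20, 2131 → Oct 20, 2131: 30 days (September has 30).
Oct 20, 2131 → Nov 20, 2131: 31 days (October has 31).
Nov 20, 2131 → Dec 20, 2131: 30 days (November has 30).
Dec 20, 2131 → Jan 20, 2132: 31 days (December has 31).
Jan 20, 2132 → Feb 20, 2132: 31 days (January has 31).
Feb 20, 2132 → Mar 20, 2132: 29 days.
Total: 7244 days.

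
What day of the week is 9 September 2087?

Tuesday

Doomsday rule: the anchor day for the 2000s is Tuesday. For year 87: 87÷12 = 7 r 3, and 3÷4 = 0, so 7+3+0 = 10.
Tuesday + 10 ≡ Friday — that's 2087's doomsday.
In September the doomsday date is Sep 5.
Sep 9 is 4 days after Sep 5; 4 mod 7 = 4, so Friday + 4 = Tuesday.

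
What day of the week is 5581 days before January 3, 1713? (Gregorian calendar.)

Sunday

First find the weekday of Jan 3, 1713. Doomsday rule: the anchor day for the 1700s is Sunday. For year 13: 13÷12 = 1 r 1, and 1÷4 = 0, so 1+1+0 = 2.
Sunday + 2 ≡ Tuesday — that's 1713's doomsday.
In January the doomsday date is Jan 3 (1713 is not a leap year).
Jan 3 is the doomsday itself: Tuesday.
5581 mod 7 = 2, so 5581 days before a Tuesday is Tuesday − 2 = Sunday.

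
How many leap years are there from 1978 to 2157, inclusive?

44

Multiples of 4 in [1978,2157]: 45.
Of those, multiples of 100: 2 (not leap unless ÷400).
Multiples of 400: 1.
Leap years = 45 − 2 + 1 = 44.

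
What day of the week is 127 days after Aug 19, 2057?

First find the weekday of Aug 19, 2057. Doomsday rule: the anchor day for the 2000s is Tuesday. For year 57: 57÷12 = 4 r 9, and 9÷4 = 2, so 4+9+2 = 15.
Tuesday + 15 ≡ Wednesday — that's 2057's doomsday.
In August the doomsday date is Aug 8.
Aug 19 is 11 days after Aug 8; 11 mod 7 = 4, so Wednesday + 4 = Sunday.
127 mod 7 = 1, so 127 days after a Sunday is Sunday + 1 = Monday.

Monday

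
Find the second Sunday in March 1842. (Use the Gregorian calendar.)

March 1, 1842 is a Tuesday.
The first Sunday is therefore March 6 (5 days later).
The second Sunday is 6 + 1×7 = March 13.

March 13, 1842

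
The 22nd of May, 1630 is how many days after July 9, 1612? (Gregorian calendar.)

Jul 9, 1612 → Jul 9, 1613: 365 days.
Jul 9, 1613 → Jul 9, 1614: 365 days.
Jul 9, 1614 → Jul 9, 1615: 365 days.
Jul 9, 1615 → Jul 9, 1616: 366 days (Feb 29, 1616 is in that span).
Jul 9, 1616 → Jul 9, 1617: 365 days.
Jul 9, 1617 → Jul 9, 1618: 365 days.
Jul 9, 1618 → Jul 9, 1619: 365 days.
Jul 9, 1619 → Jul 9, 1620: 366 days (Feb 29, 1620 is in that span).
Jul 9, 1620 → Jul 9, 1621: 365 days.
Jul 9, 1621 → Jul 9, 1622: 365 days.
Jul 9, 1622 → Jul 9, 1623: 365 days.
Jul 9, 1623 → Jul 9, 1624: 366 days (Feb 29, 1624 is in that span).
Jul 9, 1624 → Jul 9, 1625: 365 days.
Jul 9, 1625 → Jul 9, 1626: 365 days.
Jul 9, 1626 → Jul 9, 1627: 365 days.
Jul 9, 1627 → Jul 9, 1628: 366 days (Feb 29, 1628 is in that span).
Jul 9, 1628 → Jul 9, 1629: 365 days.
Jul 9, 1629 → Aug 9, 1629: 31 days (July has 31).
Aug 9, 1629 → Sep 9, 1629: 31 days (August has 31).
Sep 9, 1629 → Oct 9, 1629: 30 days (September has 30).
Oct 9, 1629 → Nov 9, 1629: 31 days (October has 31).
Nov 9, 1629 → Dec 9, 1629: 30 days (November has 30).
Dec 9, 1629 → Jan 9, 1630: 31 days (December has 31).
Jan 9, 1630 → Feb 9, 1630: 31 days (January has 31).
Feb 9, 1630 → Mar 9, 1630: 28 days (February has 28).
Mar 9, 1630 → Apr 9, 1630: 31 days (March has 31).
Apr 9, 1630 → May 9, 1630: 30 days (April has 30).
May 9, 1630 → May 22, 1630: 13 days.
Total: 6526 days.

6526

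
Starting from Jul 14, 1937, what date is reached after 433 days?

+365 (one year) → Jul 14, 1938 (68 left).
Jul has 31 days: +18 → Aug 1, 1938 (50 left).
Aug has 31 days: +31 → Sep 1, 1938 (19 left).
+19 → Sep 20, 1938.

September 20, 1938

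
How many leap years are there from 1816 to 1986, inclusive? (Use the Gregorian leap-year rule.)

42

Multiples of 4 in [1816,1986]: 43.
Of those, multiples of 100: 1 (not leap unless ÷400).
Multiples of 400: 0.
Leap years = 43 − 1 + 0 = 42.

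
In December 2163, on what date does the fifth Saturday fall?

December 31, 2163

December 1, 2163 is a Thursday.
The first Saturday is therefore December 3 (2 days later).
The fifth Saturday is 3 + 4×7 = December 31.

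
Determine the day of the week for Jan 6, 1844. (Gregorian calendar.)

Saturday

January 1, 1844 is a Monday.
Jan 1, 1844 → Jan 6, 1844: 5 days.
Total: 5 days.
5 mod 7 = 5, so Monday + 5 = Saturday.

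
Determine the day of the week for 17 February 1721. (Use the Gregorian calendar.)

Monday

Doomsday rule: the anchor day for the 1700s is Sunday. For year 21: 21÷12 = 1 r 9, and 9÷4 = 2, so 1+9+2 = 12.
Sunday + 12 ≡ Friday — that's 1721's doomsday.
In February the doomsday date is Feb 28 (1721 is not a leap year).
Feb 17 is 11 days before Feb 28; 11 mod 7 = 4, so Friday − 4 = Monday.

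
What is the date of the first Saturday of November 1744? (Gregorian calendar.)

November 1, 1744 is a Sunday.
The first Saturday is therefore November 7 (6 days later).

November 7, 1744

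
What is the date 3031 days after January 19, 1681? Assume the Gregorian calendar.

+365 (one year) → Jan 19, 1682 (2666 left).
+365 (one year) → Jan 19, 1683 (2301 left).
+365 (one year) → Jan 19, 1684 (1936 left).
+366 (one year; includes Feb 29, 1684) → Jan 19, 1685 (1570 left).
+365 (one year) → Jan 19, 1686 (1205 left).
+365 (one year) → Jan 19, 1687 (840 left).
+365 (one year) → Jan 19, 1688 (475 left).
+366 (one year; includes Feb 29, 1688) → Jan 19, 1689 (109 left).
Jan has 31 days: +13 → Feb 1, 1689 (96 left).
Feb has 28 days: +28 → Mar 1, 1689 (68 left).
Mar has 31 days: +31 → Apr 1, 1689 (37 left).
Apr has 30 days: +30 → May 1, 1689 (7 left).
+7 → May 8, 1689.

May 8, 1689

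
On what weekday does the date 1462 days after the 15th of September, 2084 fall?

Thursday

First find the weekday of Sep 15, 2084. Doomsday rule: the anchor day for the 2000s is Tuesday. For year 84: 84÷12 = 7 r 0, and 0÷4 = 0, so 7+0+0 = 7.
Tuesday + 7 ≡ Tuesday — that's 2084's doomsday.
In September the doomsday date is Sep 5.
Sep 15 is 10 days after Sep 5; 10 mod 7 = 3, so Tuesday + 3 = Friday.
1462 mod 7 = 6, so 1462 days after a Friday is Friday + 6 = Thursday.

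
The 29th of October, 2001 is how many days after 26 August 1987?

Aug 26, 1987 → Aug 26, 1988: 366 days (Feb 29, 1988 is in that span).
Aug 26, 1988 → Aug 26, 1989: 365 days.
Aug 26, 1989 → Aug 26, 1990: 365 days.
Aug 26, 1990 → Aug 26, 1991: 365 days.
Aug 26, 1991 → Aug 26, 1992: 366 days (Feb 29, 1992 is in that span).
Aug 26, 1992 → Aug 26, 1993: 365 days.
Aug 26, 1993 → Aug 26, 1994: 365 days.
Aug 26, 1994 → Aug 26, 1995: 365 days.
Aug 26, 1995 → Aug 26, 1996: 366 days (Feb 29, 1996 is in that span).
Aug 26, 1996 → Aug 26, 1997: 365 days.
Aug 26, 1997 → Aug 26, 1998: 365 days.
Aug 26, 1998 → Aug 26, 1999: 365 days.
Aug 26, 1999 → Aug 26, 2000: 366 days (Feb 29, 2000 is in that span).
Aug 26, 2000 → Aug 26, 2001: 365 days.
Aug 26, 2001 → Sep 26, 2001: 31 days (August has 31).
Sep 26, 2001 → Oct 26, 2001: 30 days (September has 30).
Oct 26, 2001 → Oct 29, 2001: 3 days.
Total: 5178 days.

5178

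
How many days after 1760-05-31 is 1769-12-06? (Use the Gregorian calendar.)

May 31, 1760 → May 31, 1761: 365 days.
May 31, 1761 → May 31, 1762: 365 days.
May 31, 1762 → May 31, 1763: 365 days.
May 31, 1763 → May 31, 1764: 366 days (Feb 29, 1764 is in that span).
May 31, 1764 → May 31, 1765: 365 days.
May 31, 1765 → May 31, 1766: 365 days.
May 31, 1766 → May 31, 1767: 365 days.
May 31, 1767 → May 31, 1768: 366 days (Feb 29, 1768 is in that span).
May 31, 1768 → May 31, 1769: 365 days.
May 31, 1769 → Jun 30, 1769: 30 days (May has 31).
Jun 30, 1769 → Jul 30, 1769: 30 days (June has 30).
Jul 30, 1769 → Aug 30, 1769: 31 days (July has 31).
Aug 30, 1769 → Sep 30, 1769: 31 days (August has 31).
Sep 30, 1769 → Oct 30, 1769: 30 days (September has 30).
Oct 30, 1769 → Nov 30, 1769: 31 days (October has 31).
Nov 30, 1769 → Dec 6, 1769: 6 days.
Total: 3476 days.

3476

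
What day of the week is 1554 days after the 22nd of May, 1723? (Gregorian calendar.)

Saturday

First find the weekday of May 22, 1723. Doomsday rule: the anchor day for the 1700s is Sunday. For year 23: 23÷12 = 1 r 11, and 11÷4 = 2, so 1+11+2 = 14.
Sunday + 14 ≡ Sunday — that's 1723's doomsday.
In May the doomsday date is May 9.
May 22 is 13 days after May 9; 13 mod 7 = 6, so Sunday + 6 = Saturday.
1554 mod 7 = 0, so 1554 days after a Saturday is Saturday + 0 = Saturday.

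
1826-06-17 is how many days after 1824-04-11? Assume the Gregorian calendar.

797

Apr 11, 1824 → Apr 11, 1825: 365 days.
Apr 11, 1825 → Apr 11, 1826: 365 days.
Apr 11, 1826 → May 11, 1826: 30 days (April has 30).
May 11, 1826 → Jun 11, 1826: 31 days (May has 31).
Jun 11, 1826 → Jun 17, 1826: 6 days.
Total: 797 days.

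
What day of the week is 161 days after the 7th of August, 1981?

Friday

First find the weekday of Aug 7, 1981. Doomsday rule: the anchor day for the 1900s is Wednesday. For year 81: 81÷12 = 6 r 9, and 9÷4 = 2, so 6+9+2 = 17.
Wednesday + 17 ≡ Saturday — that's 1981's doomsday.
In August the doomsday date is Aug 8.
Aug 7 is 1 day before Aug 8; 1 mod 7 = 1, so Saturday − 1 = Friday.
161 mod 7 = 0, so 161 days after a Friday is Friday + 0 = Friday.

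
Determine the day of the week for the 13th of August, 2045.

Doomsday rule: the anchor day for the 2000s is Tuesday. For year 45: 45÷12 = 3 r 9, and 9÷4 = 2, so 3+9+2 = 14.
Tuesday + 14 ≡ Tuesday — that's 2045's doomsday.
In August the doomsday date is Aug 8.
Aug 13 is 5 days after Aug 8; 5 mod 7 = 5, so Tuesday + 5 = Sunday.

Sunday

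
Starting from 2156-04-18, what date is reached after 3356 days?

+365 (one year) → Apr 18, 2157 (2991 left).
+365 (one year) → Apr 18, 2158 (2626 left).
+365 (one year) → Apr 18, 2159 (2261 left).
+366 (one year; includes Feb 29, 2160) → Apr 18, 2160 (1895 left).
+365 (one year) → Apr 18, 2161 (1530 left).
+365 (one year) → Apr 18, 2162 (1165 left).
+365 (one year) → Apr 18, 2163 (800 left).
+366 (one year; includes Feb 29, 2164) → Apr 18, 2164 (434 left).
+365 (one year) → Apr 18, 2165 (69 left).
Apr has 30 days: +13 → May 1, 2165 (56 left).
May has 31 days: +31 → Jun 1, 2165 (25 left).
+25 → Jun 26, 2165.

June 26, 2165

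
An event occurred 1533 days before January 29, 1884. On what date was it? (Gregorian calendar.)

November 18, 1879

−365 (one year) → Jan 29, 1883 (1168 left).
−365 (one year) → Jan 29, 1882 (803 left).
−365 (one year) → Jan 29, 1881 (438 left).
−366 (one year; includes Feb 29, 1880) → Jan 29, 1880 (72 left).
−29 → Dec 31, 1879 (end of Dec, 31 days; 43 left).
−31 → Nov 30, 1879 (end of Nov, 30 days; 12 left).
−12 → Nov 18, 1879.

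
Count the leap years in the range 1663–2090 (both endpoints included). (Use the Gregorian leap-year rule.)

104

Multiples of 4 in [1663,2090]: 107.
Of those, multiples of 100: 4 (not leap unless ÷400).
Multiples of 400: 1.
Leap years = 107 − 4 + 1 = 104.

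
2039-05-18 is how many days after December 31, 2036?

868

Dec 31, 2036 → Dec 31, 2037: 365 days.
Dec 31, 2037 → Dec 31, 2038: 365 days.
Dec 31, 2038 → Jan 31, 2039: 31 days (December has 31).
Jan 31, 2039 → Feb 28, 2039: 28 days (January has 31).
Feb 28, 2039 → Mar 28, 2039: 28 days (February has 28).
Mar 28, 2039 → Apr 28, 2039: 31 days (March has 31).
Apr 28, 2039 → May 18, 2039: 20 days.
Total: 868 days.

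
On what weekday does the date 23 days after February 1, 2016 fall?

Wednesday

Feb 1, 2016 is a Monday.
23 mod 7 = 2, so 23 days after a Monday is Monday + 2 = Wednesday.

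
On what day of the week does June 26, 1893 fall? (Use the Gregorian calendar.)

Doomsday rule: the anchor day for the 1800s is Friday. For year 93: 93÷12 = 7 r 9, and 9÷4 = 2, so 7+9+2 = 18.
Friday + 18 ≡ Tuesday — that's 1893's doomsday.
In June the doomsday date is Jun 6.
Jun 26 is 20 days after Jun 6; 20 mod 7 = 6, so Tuesday + 6 = Monday.

Monday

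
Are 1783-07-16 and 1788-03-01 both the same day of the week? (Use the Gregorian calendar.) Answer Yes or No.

No

From Jul 16, 1783 to Mar 1, 1788 is 1690 days.
1690 mod 7 = 3, so they are different weekdays.
(Jul 16, 1783 is a Wednesday; Mar 1, 1788 is a Saturday.)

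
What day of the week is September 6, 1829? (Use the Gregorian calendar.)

Sunday

Doomsday rule: the anchor day for the 1800s is Friday. For year 29: 29÷12 = 2 r 5, and 5÷4 = 1, so 2+5+1 = 8.
Friday + 8 ≡ Saturday — that's 1829's doomsday.
In September the doomsday date is Sep 5.
Sep 6 is 1 day after Sep 5; 1 mod 7 = 1, so Saturday + 1 = Sunday.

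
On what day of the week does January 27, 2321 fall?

Thursday

Doomsday rule: the anchor day for the 2300s is Wednesday. For year 21: 21÷12 = 1 r 9, and 9÷4 = 2, so 1+9+2 = 12.
Wednesday + 12 ≡ Monday — that's 2321's doomsday.
In January the doomsday date is Jan 3 (2321 is not a leap year).
Jan 27 is 24 days after Jan 3; 24 mod 7 = 3, so Monday + 3 = Thursday.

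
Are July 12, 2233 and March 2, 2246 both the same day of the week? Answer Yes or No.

From Jul 12, 2233 to Mar 2, 2246 is 4616 days.
4616 mod 7 = 3, so they are different weekdays.
(Jul 12, 2233 is a Friday; Mar 2, 2246 is a Monday.)

No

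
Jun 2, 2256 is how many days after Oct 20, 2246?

3513

Oct 20, 2246 → Oct 20, 2247: 365 days.
Oct 20, 2247 → Oct 20, 2248: 366 days (Feb 29, 2248 is in that span).
Oct 20, 2248 → Oct 20, 2249: 365 days.
Oct 20, 2249 → Oct 20, 2250: 365 days.
Oct 20, 2250 → Oct 20, 2251: 365 days.
Oct 20, 2251 → Oct 20, 2252: 366 days (Feb 29, 2252 is in that span).
Oct 20, 2252 → Oct 20, 2253: 365 days.
Oct 20, 2253 → Oct 20, 2254: 365 days.
Oct 20, 2254 → Oct 20, 2255: 365 days.
Oct 20, 2255 → Nov 20, 2255: 31 days (October has 31).
Nov 20, 2255 → Dec 20, 2255: 30 days (November has 30).
Dec 20, 2255 → Jan 20, 2256: 31 days (December has 31).
Jan 20, 2256 → Feb 20, 2256: 31 days (January has 31).
Feb 20, 2256 → Mar 20, 2256: 29 days (February has 29).
Mar 20, 2256 → Apr 20, 2256: 31 days (March has 31).
Apr 20, 2256 → May 20, 2256: 30 days (April has 30).
May 20, 2256 → Jun 2, 2256: 13 days.
Total: 3513 days.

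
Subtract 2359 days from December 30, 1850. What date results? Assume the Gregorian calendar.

−365 (one year) → Dec 30, 1849 (1994 left).
−365 (one year) → Dec 30, 1848 (1629 left).
−366 (one year; includes Feb 29, 1848) → Dec 30, 1847 (1263 left).
−365 (one year) → Dec 30, 1846 (898 left).
−365 (one year) → Dec 30, 1845 (533 left).
−365 (one year) → Dec 30, 1844 (168 left).
−30 → Nov 30, 1844 (end of Nov, 30 days; 138 left).
−30 → Oct 31, 1844 (end of Oct, 31 days; 108 left).
−31 → Sep 30, 1844 (end of Sep, 30 days; 77 left).
−30 → Aug 31, 1844 (end of Aug, 31 days; 47 left).
−31 → Jul 31, 1844 (end of Jul, 31 days; 16 left).
−16 → Jul 15, 1844.

July 15, 1844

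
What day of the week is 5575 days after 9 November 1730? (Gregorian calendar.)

Sunday

First find the weekday of Nov 9, 1730. Doomsday rule: the anchor day for the 1700s is Sunday. For year 30: 30÷12 = 2 r 6, and 6÷4 = 1, so 2+6+1 = 9.
Sunday + 9 ≡ Tuesday — that's 1730's doomsday.
In November the doomsday date is Nov 7.
Nov 9 is 2 days after Nov 7; 2 mod 7 = 2, so Tuesday + 2 = Thursday.
5575 mod 7 = 3, so 5575 days after a Thursday is Thursday + 3 = Sunday.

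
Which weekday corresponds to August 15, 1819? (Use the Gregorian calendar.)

Sunday

January 1, 1819 is a Friday.
Jan 1, 1819 → Feb 1, 1819: 31 days (January has 31).
Feb 1, 1819 → Mar 1, 1819: 28 days (February has 28).
Mar 1, 1819 → Apr 1, 1819: 31 days (March has 31).
Apr 1, 1819 → May 1, 1819: 30 days (April has 30).
May 1, 1819 → Jun 1, 1819: 31 days (May has 31).
Jun 1, 1819 → Jul 1, 1819: 30 days (June has 30).
Jul 1, 1819 → Aug 1, 1819: 31 days (July has 31).
Aug 1, 1819 → Aug 15, 1819: 14 days.
Total: 226 days.
226 mod 7 = 2, so Friday + 2 = Sunday.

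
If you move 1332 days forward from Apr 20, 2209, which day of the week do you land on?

First find the weekday of Apr 20, 2209. Doomsday rule: the anchor day for the 2200s is Friday. For year 09: 9÷12 = 0 r 9, and 9÷4 = 2, so 0+9+2 = 11.
Friday + 11 ≡ Tuesday — that's 2209's doomsday.
In April the doomsday date is Apr 4.
Apr 20 is 16 days after Apr 4; 16 mod 7 = 2, so Tuesday + 2 = Thursday.
1332 mod 7 = 2, so 1332 days after a Thursday is Thursday + 2 = Saturday.

Saturday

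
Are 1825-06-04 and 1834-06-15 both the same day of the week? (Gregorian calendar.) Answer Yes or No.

No

From Jun 4, 1825 to Jun 15, 1834 is 3298 days.
3298 mod 7 = 1, so they are different weekdays.
(Jun 4, 1825 is a Saturday; Jun 15, 1834 is a Sunday.)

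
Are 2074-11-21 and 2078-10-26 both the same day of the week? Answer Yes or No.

From Nov 21, 2074 to Oct 26, 2078 is 1435 days.
1435 mod 7 = 0, so they are the same weekday.
(Nov 21, 2074 is a Wednesday; Oct 26, 2078 is a Wednesday.)

Yes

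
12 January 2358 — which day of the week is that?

Sunday

Doomsday rule: the anchor day for the 2300s is Wednesday. For year 58: 58÷12 = 4 r 10, and 10÷4 = 2, so 4+10+2 = 16.
Wednesday + 16 ≡ Friday — that's 2358's doomsday.
In January the doomsday date is Jan 3 (2358 is not a leap year).
Jan 12 is 9 days after Jan 3; 9 mod 7 = 2, so Friday + 2 = Sunday.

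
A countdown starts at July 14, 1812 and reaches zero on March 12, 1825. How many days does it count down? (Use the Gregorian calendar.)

Jul 14, 1812 → Jul 14, 1813: 365 days.
Jul 14, 1813 → Jul 14, 1814: 365 days.
Jul 14, 1814 → Jul 14, 1815: 365 days.
Jul 14, 1815 → Jul 14, 1816: 366 days (Feb 29, 1816 is in that span).
Jul 14, 1816 → Jul 14, 1817: 365 days.
Jul 14, 1817 → Jul 14, 1818: 365 days.
Jul 14, 1818 → Jul 14, 1819: 365 days.
Jul 14, 1819 → Jul 14, 1820: 366 days (Feb 29, 1820 is in that span).
Jul 14, 1820 → Jul 14, 1821: 365 days.
Jul 14, 1821 → Jul 14, 1822: 365 days.
Jul 14, 1822 → Jul 14, 1823: 365 days.
Jul 14, 1823 → Jul 14, 1824: 366 days (Feb 29, 1824 is in that span).
Jul 14, 1824 → Aug 14, 1824: 31 days (July has 31).
Aug 14, 1824 → Sep 14, 1824: 31 days (August has 31).
Sep 14, 1824 → Oct 14, 1824: 30 days (September has 30).
Oct 14, 1824 → Nov 14, 1824: 31 days (October has 31).
Nov 14, 1824 → Dec 14, 1824: 30 days (November has 30).
Dec 14, 1824 → Jan 14, 1825: 31 days (December has 31).
Jan 14, 1825 → Feb 14, 1825: 31 days (January has 31).
Feb 14, 1825 → Mar 12, 1825: 26 days.
Total: 4624 days.

4624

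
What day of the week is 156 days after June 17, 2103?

Jun 17, 2103 is a Sunday.
156 mod 7 = 2, so 156 days after a Sunday is Sunday + 2 = Tuesday.

Tuesday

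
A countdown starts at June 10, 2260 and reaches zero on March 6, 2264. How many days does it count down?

1365

Jun 10, 2260 → Jun 10, 2261: 365 days.
Jun 10, 2261 → Jun 10, 2262: 365 days.
Jun 10, 2262 → Jun 10, 2263: 365 days.
Jun 10, 2263 → Jul 10, 2263: 30 days (June has 30).
Jul 10, 2263 → Aug 10, 2263: 31 days (July has 31).
Aug 10, 2263 → Sep 10, 2263: 31 days (August has 31).
Sep 10, 2263 → Oct 10, 2263: 30 days (September has 30).
Oct 10, 2263 → Nov 10, 2263: 31 days (October has 31).
Nov 10, 2263 → Dec 10, 2263: 30 days (November has 30).
Dec 10, 2263 → Jan 10, 2264: 31 days (December has 31).
Jan 10, 2264 → Feb 10, 2264: 31 days (January has 31).
Feb 10, 2264 → Mar 6, 2264: 25 days.
Total: 1365 days.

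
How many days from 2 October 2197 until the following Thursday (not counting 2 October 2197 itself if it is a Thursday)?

3

Oct 2, 2197 is a Monday.
From Monday to the next Thursday is 3 days.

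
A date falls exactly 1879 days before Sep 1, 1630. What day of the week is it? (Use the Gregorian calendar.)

Thursday

First find the weekday of Sep 1, 1630. Doomsday rule: the anchor day for the 1600s is Tuesday. For year 30: 30÷12 = 2 r 6, and 6÷4 = 1, so 2+6+1 = 9.
Tuesday + 9 ≡ Thursday — that's 1630's doomsday.
In September the doomsday date is Sep 5.
Sep 1 is 4 days before Sep 5; 4 mod 7 = 4, so Thursday − 4 = Sunday.
1879 mod 7 = 3, so 1879 days before a Sunday is Sunday − 3 = Thursday.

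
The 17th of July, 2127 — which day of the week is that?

Thursday

Doomsday rule: the anchor day for the 2100s is Sunday. For year 27: 27÷12 = 2 r 3, and 3÷4 = 0, so 2+3+0 = 5.
Sunday + 5 ≡ Friday — that's 2127's doomsday.
In July the doomsday date is Jul 11.
Jul 17 is 6 days after Jul 11; 6 mod 7 = 6, so Friday + 6 = Thursday.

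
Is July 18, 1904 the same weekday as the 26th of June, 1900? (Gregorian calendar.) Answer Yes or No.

No

From Jun 26, 1900 to Jul 18, 1904 is 1483 days.
1483 mod 7 = 6, so they are different weekdays.
(Jun 26, 1900 is a Tuesday; Jul 18, 1904 is a Monday.)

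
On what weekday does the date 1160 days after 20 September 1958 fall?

First find the weekday of Sep 20, 1958. Doomsday rule: the anchor day for the 1900s is Wednesday. For year 58: 58÷12 = 4 r 10, and 10÷4 = 2, so 4+10+2 = 16.
Wednesday + 16 ≡ Friday — that's 1958's doomsday.
In September the doomsday date is Sep 5.
Sep 20 is 15 days after Sep 5; 15 mod 7 = 1, so Friday + 1 = Saturday.
1160 mod 7 = 5, so 1160 days after a Saturday is Saturday + 5 = Thursday.

Thursday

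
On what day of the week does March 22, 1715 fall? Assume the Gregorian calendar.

Friday

Doomsday rule: the anchor day for the 1700s is Sunday. For year 15: 15÷12 = 1 r 3, and 3÷4 = 0, so 1+3+0 = 4.
Sunday + 4 ≡ Thursday — that's 1715's doomsday.
In March the doomsday date is Mar 14.
Mar 22 is 8 days after Mar 14; 8 mod 7 = 1, so Thursday + 1 = Friday.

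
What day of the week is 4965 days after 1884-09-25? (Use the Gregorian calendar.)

Saturday

First find the weekday of Sep 25, 1884. Doomsday rule: the anchor day for the 1800s is Friday. For year 84: 84÷12 = 7 r 0, and 0÷4 = 0, so 7+0+0 = 7.
Friday + 7 ≡ Friday — that's 1884's doomsday.
In September the doomsday date is Sep 5.
Sep 25 is 20 days after Sep 5; 20 mod 7 = 6, so Friday + 6 = Thursday.
4965 mod 7 = 2, so 4965 days after a Thursday is Thursday + 2 = Saturday.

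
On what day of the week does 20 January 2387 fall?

Doomsday rule: the anchor day for the 2300s is Wednesday. For year 87: 87÷12 = 7 r 3, and 3÷4 = 0, so 7+3+0 = 10.
Wednesday + 10 ≡ Saturday — that's 2387's doomsday.
In January the doomsday date is Jan 3 (2387 is not a leap year).
Jan 20 is 17 days after Jan 3; 17 mod 7 = 3, so Saturday + 3 = Tuesday.

Tuesday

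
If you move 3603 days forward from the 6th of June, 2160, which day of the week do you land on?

Jun 6, 2160 is a Friday.
3603 mod 7 = 5, so 3603 days after a Friday is Friday + 5 = Wednesday.

Wednesday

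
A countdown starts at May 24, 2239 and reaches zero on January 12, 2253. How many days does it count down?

May 24, 2239 → May 24, 2240: 366 days (Feb 29, 2240 is in that span).
May 24, 2240 → May 24, 2241: 365 days.
May 24, 2241 → May 24, 2242: 365 days.
May 24, 2242 → May 24, 2243: 365 days.
May 24, 2243 → May 24, 2244: 366 days (Feb 29, 2244 is in that span).
May 24, 2244 → May 24, 2245: 365 days.
May 24, 2245 → May 24, 2246: 365 days.
May 24, 2246 → May 24, 2247: 365 days.
May 24, 2247 → May 24, 2248: 366 days (Feb 29, 2248 is in that span).
May 24, 2248 → May 24, 2249: 365 days.
May 24, 2249 → May 24, 2250: 365 days.
May 24, 2250 → May 24, 2251: 365 days.
May 24, 2251 → May 24, 2252: 366 days (Feb 29, 2252 is in that span).
May 24, 2252 → Jun 24, 2252: 31 days (May has 31).
Jun 24, 2252 → Jul 24, 2252: 30 days (June has 30).
Jul 24, 2252 → Aug 24, 2252: 31 days (July has 31).
Aug 24, 2252 → Sep 24, 2252: 31 days (August has 31).
Sep 24, 2252 → Oct 24, 2252: 30 days (September has 30).
Oct 24, 2252 → Nov 24, 2252: 31 days (October has 31).
Nov 24, 2252 → Dec 24, 2252: 30 days (November has 30).
Dec 24, 2252 → Jan 12, 2253: 19 days.
Total: 4982 days.

4982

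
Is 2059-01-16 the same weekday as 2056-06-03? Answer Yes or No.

No

From Jun 3, 2056 to Jan 16, 2059 is 957 days.
957 mod 7 = 5, so they are different weekdays.
(Jun 3, 2056 is a Saturday; Jan 16, 2059 is a Thursday.)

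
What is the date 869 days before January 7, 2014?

August 22, 2011

−365 (one year) → Jan 7, 2013 (504 left).
−366 (one year; includes Feb 29, 2012) → Jan 7, 2012 (138 left).
−7 → Dec 31, 2011 (end of Dec, 31 days; 131 left).
−31 → Nov 30, 2011 (end of Nov, 30 days; 100 left).
−30 → Oct 31, 2011 (end of Oct, 31 days; 70 left).
−31 → Sep 30, 2011 (end of Sep, 30 days; 39 left).
−30 → Aug 31, 2011 (end of Aug, 31 days; 9 left).
−9 → Aug 22, 2011.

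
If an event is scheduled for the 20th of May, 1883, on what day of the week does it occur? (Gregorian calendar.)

Doomsday rule: the anchor day for the 1800s is Friday. For year 83: 83÷12 = 6 r 11, and 11÷4 = 2, so 6+11+2 = 19.
Friday + 19 ≡ Wednesday — that's 1883's doomsday.
In May the doomsday date is May 9.
May 20 is 11 days after May 9; 11 mod 7 = 4, so Wednesday + 4 = Sunday.

Sunday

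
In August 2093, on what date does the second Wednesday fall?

August 1, 2093 is a Saturday.
The first Wednesday is therefore August 5 (4 days later).
The second Wednesday is 5 + 1×7 = August 12.

August 12, 2093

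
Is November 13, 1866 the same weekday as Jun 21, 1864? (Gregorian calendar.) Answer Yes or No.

From Jun 21, 1864 to Nov 13, 1866 is 875 days.
875 mod 7 = 0, so they are the same weekday.
(Jun 21, 1864 is a Tuesday; Nov 13, 1866 is a Tuesday.)

Yes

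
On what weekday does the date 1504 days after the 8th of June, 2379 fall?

First find the weekday of Jun 8, 2379. Doomsday rule: the anchor day for the 2300s is Wednesday. For year 79: 79÷12 = 6 r 7, and 7÷4 = 1, so 6+7+1 = 14.
Wednesday + 14 ≡ Wednesday — that's 2379's doomsday.
In June the doomsday date is Jun 6.
Jun 8 is 2 days after Jun 6; 2 mod 7 = 2, so Wednesday + 2 = Friday.
1504 mod 7 = 6, so 1504 days after a Friday is Friday + 6 = Thursday.

Thursday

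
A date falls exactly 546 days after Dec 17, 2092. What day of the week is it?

Dec 17, 2092 is a Wednesday.
546 mod 7 = 0, so 546 days after a Wednesday is Wednesday + 0 = Wednesday.

Wednesday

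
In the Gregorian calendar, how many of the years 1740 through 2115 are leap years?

91

Multiples of 4 in [1740,2115]: 94.
Of those, multiples of 100: 4 (not leap unless ÷400).
Multiples of 400: 1.
Leap years = 94 − 4 + 1 = 91.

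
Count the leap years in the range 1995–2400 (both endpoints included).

Multiples of 4 in [1995,2400]: 102.
Of those, multiples of 100: 5 (not leap unless ÷400).
Multiples of 400: 2.
Leap years = 102 − 5 + 2 = 99.

99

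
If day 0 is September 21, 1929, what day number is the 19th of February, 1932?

881

Sep 21, 1929 → Sep 21, 1930: 365 days.
Sep 21, 1930 → Sep 21, 1931: 365 days.
Sep 21, 1931 → Oct 21, 1931: 30 days (September has 30).
Oct 21, 1931 → Nov 21, 1931: 31 days (October has 31).
Nov 21, 1931 → Dec 21, 1931: 30 days (November has 30).
Dec 21, 1931 → Jan 21, 1932: 31 days (December has 31).
Jan 21, 1932 → Feb 19, 1932: 29 days.
Total: 881 days.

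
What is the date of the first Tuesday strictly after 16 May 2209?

May 16, 2209 is a Tuesday.
From Tuesday to the next Tuesday is 7 days.
May 16, 2209 + 7 = May 23, 2209.

May 23, 2209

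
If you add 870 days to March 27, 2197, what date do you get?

+365 (one year) → Mar 27, 2198 (505 left).
+365 (one year) → Mar 27, 2199 (140 left).
Mar has 31 days: +5 → Apr 1, 2199 (135 left).
Apr has 30 days: +30 → May 1, 2199 (105 left).
May has 31 days: +31 → Jun 1, 2199 (74 left).
Jun has 30 days: +30 → Jul 1, 2199 (44 left).
Jul has 31 days: +31 → Aug 1, 2199 (13 left).
+13 → Aug 14, 2199.

August 14, 2199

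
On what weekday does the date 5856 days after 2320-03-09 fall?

Saturday

First find the weekday of Mar 9, 2320. Doomsday rule: the anchor day for the 2300s is Wednesday. For year 20: 20÷12 = 1 r 8, and 8÷4 = 2, so 1+8+2 = 11.
Wednesday + 11 ≡ Sunday — that's 2320's doomsday.
In March the doomsday date is Mar 14.
Mar 9 is 5 days before Mar 14; 5 mod 7 = 5, so Sunday − 5 = Tuesday.
5856 mod 7 = 4, so 5856 days after a Tuesday is Tuesday + 4 = Saturday.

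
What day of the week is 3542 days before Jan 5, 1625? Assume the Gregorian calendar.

Sunday

First find the weekday of Jan 5, 1625. Doomsday rule: the anchor day for the 1600s is Tuesday. For year 25: 25÷12 = 2 r 1, and 1÷4 = 0, so 2+1+0 = 3.
Tuesday + 3 ≡ Friday — that's 1625's doomsday.
In January the doomsday date is Jan 3 (1625 is not a leap year).
Jan 5 is 2 days after Jan 3; 2 mod 7 = 2, so Friday + 2 = Sunday.
3542 mod 7 = 0, so 3542 days before a Sunday is Sunday − 0 = Sunday.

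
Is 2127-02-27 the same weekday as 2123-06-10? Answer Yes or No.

From Jun 10, 2123 to Feb 27, 2127 is 1358 days.
1358 mod 7 = 0, so they are the same weekday.
(Jun 10, 2123 is a Thursday; Feb 27, 2127 is a Thursday.)

Yes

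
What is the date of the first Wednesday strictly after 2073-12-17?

Dec 17, 2073 is a Sunday.
From Sunday to the next Wednesday is 3 days.
Dec 17, 2073 + 3 = Dec 20, 2073.

December 20, 2073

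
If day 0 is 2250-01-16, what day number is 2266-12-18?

Jan 16, 2250 → Jan 16, 2251: 365 days.
Jan 16, 2251 → Jan 16, 2252: 365 days.
Jan 16, 2252 → Jan 16, 2253: 366 days (Feb 29, 2252 is in that span).
Jan 16, 2253 → Jan 16, 2254: 365 days.
Jan 16, 2254 → Jan 16, 2255: 365 days.
Jan 16, 2255 → Jan 16, 2256: 365 days.
Jan 16, 2256 → Jan 16, 2257: 366 days (Feb 29, 2256 is in that span).
Jan 16, 2257 → Jan 16, 2258: 365 days.
Jan 16, 2258 → Jan 16, 2259: 365 days.
Jan 16, 2259 → Jan 16, 2260: 365 days.
Jan 16, 2260 → Jan 16, 2261: 366 days (Feb 29, 2260 is in that span).
Jan 16, 2261 → Jan 16, 2262: 365 days.
Jan 16, 2262 → Jan 16, 2263: 365 days.
Jan 16, 2263 → Jan 16, 2264: 365 days.
Jan 16, 2264 → Jan 16, 2265: 366 days (Feb 29, 2264 is in that span).
Jan 16, 2265 → Jan 16, 2266: 365 days.
Jan 16, 2266 → Feb 16, 2266: 31 days (January has 31).
Feb 16, 2266 → Mar 16, 2266: 28 days (February has 28).
Mar 16, 2266 → Apr 16, 2266: 31 days (March has 31).
Apr 16, 2266 → May 16, 2266: 30 days (April has 30).
May 16, 2266 → Jun 16, 2266: 31 days (May has 31).
Jun 16, 2266 → Jul 16, 2266: 30 days (June has 30).
Jul 16, 2266 → Aug 16, 2266: 31 days (July has 31).
Aug 16, 2266 → Sep 16, 2266: 31 days (August has 31).
Sep 16, 2266 → Oct 16, 2266: 30 days (September has 30).
Oct 16, 2266 → Nov 16, 2266: 31 days (October has 31).
Nov 16, 2266 → Dec 16, 2266: 30 days (November has 30).
Dec 16, 2266 → Dec 18, 2266: 2 days.
Total: 6180 days.

6180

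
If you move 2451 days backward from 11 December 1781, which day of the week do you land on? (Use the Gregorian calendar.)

Monday

Dec 11, 1781 is a Tuesday.
2451 mod 7 = 1, so 2451 days before a Tuesday is Tuesday − 1 = Monday.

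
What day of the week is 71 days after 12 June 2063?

Wednesday

Jun 12, 2063 is a Tuesday.
71 mod 7 = 1, so 71 days after a Tuesday is Tuesday + 1 = Wednesday.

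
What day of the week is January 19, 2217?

Sunday

Doomsday rule: the anchor day for the 2200s is Friday. For year 17: 17÷12 = 1 r 5, and 5÷4 = 1, so 1+5+1 = 7.
Friday + 7 ≡ Friday — that's 2217's doomsday.
In January the doomsday date is Jan 3 (2217 is not a leap year).
Jan 19 is 16 days after Jan 3; 16 mod 7 = 2, so Friday + 2 = Sunday.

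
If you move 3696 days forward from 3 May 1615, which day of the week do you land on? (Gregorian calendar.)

First find the weekday of May 3, 1615. Doomsday rule: the anchor day for the 1600s is Tuesday. For year 15: 15÷12 = 1 r 3, and 3÷4 = 0, so 1+3+0 = 4.
Tuesday + 4 ≡ Saturday — that's 1615's doomsday.
In May the doomsday date is May 9.
May 3 is 6 days before May 9; 6 mod 7 = 6, so Saturday − 6 = Sunday.
3696 mod 7 = 0, so 3696 days after a Sunday is Sunday + 0 = Sunday.

Sunday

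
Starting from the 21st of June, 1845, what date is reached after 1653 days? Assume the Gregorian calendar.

+365 (one year) → Jun 21, 1846 (1288 left).
+365 (one year) → Jun 21, 1847 (923 left).
+366 (one year; includes Feb 29, 1848) → Jun 21, 1848 (557 left).
+365 (one year) → Jun 21, 1849 (192 left).
Jun has 30 days: +10 → Jul 1, 1849 (182 left).
Jul has 31 days: +31 → Aug 1, 1849 (151 left).
Aug has 31 days: +31 → Sep 1, 1849 (120 left).
Sep has 30 days: +30 → Oct 1, 1849 (90 left).
Oct has 31 days: +31 → Nov 1, 1849 (59 left).
Nov has 30 days: +30 → Dec 1, 1849 (29 left).
+29 → Dec 30, 1849.

December 30, 1849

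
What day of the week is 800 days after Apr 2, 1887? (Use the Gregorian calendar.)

Monday

Apr 2, 1887 is a Saturday.
800 mod 7 = 2, so 800 days after a Saturday is Saturday + 2 = Monday.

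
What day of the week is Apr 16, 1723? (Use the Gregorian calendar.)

Friday

Doomsday rule: the anchor day for the 1700s is Sunday. For year 23: 23÷12 = 1 r 11, and 11÷4 = 2, so 1+11+2 = 14.
Sunday + 14 ≡ Sunday — that's 1723's doomsday.
In April the doomsday date is Apr 4.
Apr 16 is 12 days after Apr 4; 12 mod 7 = 5, so Sunday + 5 = Friday.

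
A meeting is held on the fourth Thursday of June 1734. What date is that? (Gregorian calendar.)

June 1, 1734 is a Tuesday.
The first Thursday is therefore June 3 (2 days later).
The fourth Thursday is 3 + 3×7 = June 24.

June 24, 1734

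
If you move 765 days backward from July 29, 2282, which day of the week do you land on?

Thursday

Jul 29, 2282 is a Saturday.
765 mod 7 = 2, so 765 days before a Saturday is Saturday − 2 = Thursday.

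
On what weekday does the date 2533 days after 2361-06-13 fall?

Monday

First find the weekday of Jun 13, 2361. Doomsday rule: the anchor day for the 2300s is Wednesday. For year 61: 61÷12 = 5 r 1, and 1÷4 = 0, so 5+1+0 = 6.
Wednesday + 6 ≡ Tuesday — that's 2361's doomsday.
In June the doomsday date is Jun 6.
Jun 13 is 7 days after Jun 6; 7 mod 7 = 0, so Tuesday + 0 = Tuesday.
2533 mod 7 = 6, so 2533 days after a Tuesday is Tuesday + 6 = Monday.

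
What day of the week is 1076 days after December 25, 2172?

Dec 25, 2172 is a Friday.
1076 mod 7 = 5, so 1076 days after a Friday is Friday + 5 = Wednesday.

Wednesday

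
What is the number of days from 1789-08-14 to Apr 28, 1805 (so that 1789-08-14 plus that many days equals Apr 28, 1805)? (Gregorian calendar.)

5735

Aug 14, 1789 → Aug 14, 1790: 365 days.
Aug 14, 1790 → Aug 14, 1791: 365 days.
Aug 14, 1791 → Aug 14, 1792: 366 days (Feb 29, 1792 is in that span).
Aug 14, 1792 → Aug 14, 1793: 365 days.
Aug 14, 1793 → Aug 14, 1794: 365 days.
Aug 14, 1794 → Aug 14, 1795: 365 days.
Aug 14, 1795 → Aug 14, 1796: 366 days (Feb 29, 1796 is in that span).
Aug 14, 1796 → Aug 14, 1797: 365 days.
Aug 14, 1797 → Aug 14, 1798: 365 days.
Aug 14, 1798 → Aug 14, 1799: 365 days.
Aug 14, 1799 → Aug 14, 1800: 365 days.
Aug 14, 1800 → Aug 14, 1801: 365 days.
Aug 14, 1801 → Aug 14, 1802: 365 days.
Aug 14, 1802 → Aug 14, 1803: 365 days.
Aug 14, 1803 → Aug 14, 1804: 366 days (Feb 29, 1804 is in that span).
Aug 14, 1804 → Sep 14, 1804: 31 days (August has 31).
Sep 14, 1804 → Oct 14, 1804: 30 days (September has 30).
Oct 14, 1804 → Nov 14, 1804: 31 days (October has 31).
Nov 14, 1804 → Dec 14, 1804: 30 days (November has 30).
Dec 14, 1804 → Jan 14, 1805: 31 days (December has 31).
Jan 14, 1805 → Feb 14, 1805: 31 days (January has 31).
Feb 14, 1805 → Mar 14, 1805: 28 days (February has 28).
Mar 14, 1805 → Apr 14, 1805: 31 days (March has 31).
Apr 14, 1805 → Apr 28, 1805: 14 days.
Total: 5735 days.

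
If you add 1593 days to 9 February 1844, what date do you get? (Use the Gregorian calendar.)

June 20, 1848

+366 (one year; includes Feb 29, 1844) → Feb 9, 1845 (1227 left).
+365 (one year) → Feb 9, 1846 (862 left).
+365 (one year) → Feb 9, 1847 (497 left).
+365 (one year) → Feb 9, 1848 (132 left).
Feb has 29 days: +21 → Mar 1, 1848 (111 left).
Mar has 31 days: +31 → Apr 1, 1848 (80 left).
Apr has 30 days: +30 → May 1, 1848 (50 left).
May has 31 days: +31 → Jun 1, 1848 (19 left).
+19 → Jun 20, 1848.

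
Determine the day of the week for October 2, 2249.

Tuesday

Doomsday rule: the anchor day for the 2200s is Friday. For year 49: 49÷12 = 4 r 1, and 1÷4 = 0, so 4+1+0 = 5.
Friday + 5 ≡ Wednesday — that's 2249's doomsday.
In October the doomsday date is Oct 10.
Oct 2 is 8 days before Oct 10; 8 mod 7 = 1, so Wednesday − 1 = Tuesday.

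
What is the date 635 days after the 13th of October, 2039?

July 9, 2041

+366 (one year; includes Feb 29, 2040) → Oct 13, 2040 (269 left).
Oct has 31 days: +19 → Nov 1, 2040 (250 left).
Nov has 30 days: +30 → Dec 1, 2040 (220 left).
Dec has 31 days: +31 → Jan 1, 2041 (189 left).
Jan has 31 days: +31 → Feb 1, 2041 (158 left).
Feb has 28 days: +28 → Mar 1, 2041 (130 left).
Mar has 31 days: +31 → Apr 1, 2041 (99 left).
Apr has 30 days: +30 → May 1, 2041 (69 left).
May has 31 days: +31 → Jun 1, 2041 (38 left).
Jun has 30 days: +30 → Jul 1, 2041 (8 left).
+8 → Jul 9, 2041.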